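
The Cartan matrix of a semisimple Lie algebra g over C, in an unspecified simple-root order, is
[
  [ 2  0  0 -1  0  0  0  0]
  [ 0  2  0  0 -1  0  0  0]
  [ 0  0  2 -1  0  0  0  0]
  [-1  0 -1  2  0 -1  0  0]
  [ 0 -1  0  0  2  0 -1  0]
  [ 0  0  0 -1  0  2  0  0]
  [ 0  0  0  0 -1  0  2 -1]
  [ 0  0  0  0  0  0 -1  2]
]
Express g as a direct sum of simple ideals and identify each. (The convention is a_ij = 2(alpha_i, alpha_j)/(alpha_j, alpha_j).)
A_4 + D_4

The diagram associated to this matrix has two connected components: the simple roots {alpha_2, alpha_5, alpha_7, alpha_8} form a chain of 4 nodes with single edges (A_4), and {alpha_1, alpha_3, alpha_4, alpha_6} form a chain of 2 nodes with a fork of two nodes at one end (D_4). A semisimple Lie algebra decomposes uniquely as the direct sum of simple ideals, one per connected component of its Dynkin diagram, so g ≅ A_4 ⊕ D_4 (dimension 24 + 28 = 52).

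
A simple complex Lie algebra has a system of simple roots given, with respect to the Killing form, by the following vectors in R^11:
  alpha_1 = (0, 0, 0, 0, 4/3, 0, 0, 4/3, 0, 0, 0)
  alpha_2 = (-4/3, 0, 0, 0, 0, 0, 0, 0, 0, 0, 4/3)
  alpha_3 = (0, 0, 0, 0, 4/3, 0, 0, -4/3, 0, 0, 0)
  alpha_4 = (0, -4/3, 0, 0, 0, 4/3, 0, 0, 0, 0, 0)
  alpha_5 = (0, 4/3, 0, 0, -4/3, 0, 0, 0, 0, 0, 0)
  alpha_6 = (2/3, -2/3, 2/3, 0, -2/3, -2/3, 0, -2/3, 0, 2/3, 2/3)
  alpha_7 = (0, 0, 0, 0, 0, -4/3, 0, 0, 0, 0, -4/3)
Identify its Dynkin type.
Compute the Cartan integers a_ij = 2(alpha_i, alpha_j)/(alpha_j, alpha_j); the resulting 7x7 Cartan matrix is
[[2, 0, 0, 0, -1, -1, 0], [0, 2, 0, 0, 0, 0, -1], [0, 0, 2, 0, -1, 0, 0], [0, 0, 0, 2, -1, 0, -1], [-1, 0, -1, -1, 2, 0, 0], [-1, 0, 0, 0, 0, 2, 0], [0, -1, 0, -1, 0, 0, 2]].
All simple roots have the same length, so the diagram is simply laced. The associated Dynkin diagram is a chain of 6 nodes with one extra node attached to the third node from one end (E_7), so the type is E_7.

type E_7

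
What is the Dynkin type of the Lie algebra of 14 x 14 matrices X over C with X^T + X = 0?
This is so(14) with 14 even, which has dimension 14(14-1)/2 = 91 and rank 14/2 = 7. In the classification of classical Lie algebras, the orthogonal algebra so(2n) in an even number of variables has type D_n; here n = 7, so the Dynkin diagram is a chain of 5 nodes with a fork of two nodes at one end (D_7). Hence the type is D_7.

D_7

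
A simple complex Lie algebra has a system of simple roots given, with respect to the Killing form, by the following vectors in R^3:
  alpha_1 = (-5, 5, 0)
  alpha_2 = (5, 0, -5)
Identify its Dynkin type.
Compute the Cartan integers a_ij = 2(alpha_i, alpha_j)/(alpha_j, alpha_j); the resulting 2x2 Cartan matrix is
[[2, -1], [-1, 2]].
All simple roots have the same length, so the diagram is simply laced. The associated Dynkin diagram is a chain of 2 nodes with single edges (A_2), so the type is A_2 (the algebra sl(3)).

A_2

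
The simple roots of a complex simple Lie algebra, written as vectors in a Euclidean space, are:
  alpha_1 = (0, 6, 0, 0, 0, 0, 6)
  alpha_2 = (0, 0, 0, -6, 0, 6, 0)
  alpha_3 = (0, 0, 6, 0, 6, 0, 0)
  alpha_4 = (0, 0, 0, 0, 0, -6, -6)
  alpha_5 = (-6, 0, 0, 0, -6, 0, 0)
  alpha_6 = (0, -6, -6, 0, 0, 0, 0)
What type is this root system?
Compute the Cartan integers a_ij = 2(alpha_i, alpha_j)/(alpha_j, alpha_j); the resulting 6x6 Cartan matrix is
[[2, 0, 0, -1, 0, -1], [0, 2, 0, -1, 0, 0], [0, 0, 2, 0, -1, -1], [-1, -1, 0, 2, 0, 0], [0, 0, -1, 0, 2, 0], [-1, 0, -1, 0, 0, 2]].
All simple roots have the same length, so the diagram is simply laced. The associated Dynkin diagram is a chain of 6 nodes with single edges (A_6), so the type is A_6 (the algebra sl(7)).

A6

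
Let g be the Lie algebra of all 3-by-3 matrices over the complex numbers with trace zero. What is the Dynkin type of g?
This is sl(3), which has dimension 3^2 - 1 = 8 and rank 3 - 1 = 2 (a Cartan subalgebra is the diagonal traceless matrices). In the classification of classical Lie algebras, the special linear algebra sl(n+1) has type A_n; here n = 2, so the Dynkin diagram is a chain of 2 nodes with single edges (A_2). Hence the type is A_2.

A2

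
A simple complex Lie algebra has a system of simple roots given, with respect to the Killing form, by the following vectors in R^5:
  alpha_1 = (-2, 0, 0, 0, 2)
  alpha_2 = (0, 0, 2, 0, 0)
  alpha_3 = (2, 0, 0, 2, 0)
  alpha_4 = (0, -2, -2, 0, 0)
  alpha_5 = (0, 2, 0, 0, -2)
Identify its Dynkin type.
Compute the Cartan integers a_ij = 2(alpha_i, alpha_j)/(alpha_j, alpha_j); the resulting 5x5 Cartan matrix is
[[2, 0, -1, 0, -1], [0, 2, 0, -1, 0], [-1, 0, 2, 0, 0], [0, -2, 0, 2, -1], [-1, 0, 0, -1, 2]].
The roots have two lengths (squared-length ratio 2:1); the short ones are alpha_{2}. The associated Dynkin diagram is a chain of 5 nodes with a double edge at one end; the terminal node there is the unique short simple root (B_5), so the type is B_5 (the algebra so(11)).

B_5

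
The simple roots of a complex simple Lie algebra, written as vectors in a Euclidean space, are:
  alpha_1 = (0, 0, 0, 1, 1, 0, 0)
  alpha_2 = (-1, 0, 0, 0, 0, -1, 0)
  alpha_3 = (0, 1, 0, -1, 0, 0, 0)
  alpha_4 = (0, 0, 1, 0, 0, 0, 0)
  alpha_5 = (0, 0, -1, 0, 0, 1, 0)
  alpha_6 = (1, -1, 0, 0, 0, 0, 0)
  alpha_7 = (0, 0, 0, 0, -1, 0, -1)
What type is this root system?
type B_7

Compute the Cartan integers a_ij = 2(alpha_i, alpha_j)/(alpha_j, alpha_j); the resulting 7x7 Cartan matrix is
[[2, 0, -1, 0, 0, 0, -1], [0, 2, 0, 0, -1, -1, 0], [-1, 0, 2, 0, 0, -1, 0], [0, 0, 0, 2, -1, 0, 0], [0, -1, 0, -2, 2, 0, 0], [0, -1, -1, 0, 0, 2, 0], [-1, 0, 0, 0, 0, 0, 2]].
The roots have two lengths (squared-length ratio 2:1); the short ones are alpha_{4}. The associated Dynkin diagram is a chain of 7 nodes with a double edge at one end; the terminal node there is the unique short simple root (B_7), so the type is B_7 (the algebra so(15)).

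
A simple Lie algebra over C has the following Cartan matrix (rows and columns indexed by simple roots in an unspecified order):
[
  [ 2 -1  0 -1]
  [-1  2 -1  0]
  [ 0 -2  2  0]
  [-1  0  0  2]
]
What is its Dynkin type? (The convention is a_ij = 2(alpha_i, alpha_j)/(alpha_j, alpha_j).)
The matrix has rank 4 with 2's on the diagonal. Reading the off-diagonal entries as Dynkin edges (a single edge where a_ij = a_ji = -1; a double or triple edge where a_ij * a_ji = 2 or 3), the diagram is a chain of 4 nodes with a double edge at one end; the terminal node there is the unique long simple root (C_4). One simple-root ordering that puts it in standard form is (alpha_4, alpha_1, alpha_2, alpha_3). So the algebra is type C_4, i.e. sp(8).

C4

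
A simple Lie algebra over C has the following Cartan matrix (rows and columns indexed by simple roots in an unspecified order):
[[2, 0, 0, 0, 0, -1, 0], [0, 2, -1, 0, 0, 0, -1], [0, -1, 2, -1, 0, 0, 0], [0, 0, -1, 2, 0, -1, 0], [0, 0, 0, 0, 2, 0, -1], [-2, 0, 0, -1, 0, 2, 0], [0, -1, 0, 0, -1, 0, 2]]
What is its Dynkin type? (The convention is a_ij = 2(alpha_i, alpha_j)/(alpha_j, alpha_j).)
The matrix has rank 7 with 2's on the diagonal. Reading the off-diagonal entries as Dynkin edges (a single edge where a_ij = a_ji = -1; a double or triple edge where a_ij * a_ji = 2 or 3), the diagram is a chain of 7 nodes with a double edge at one end; the terminal node there is the unique short simple root (B_7). One simple-root ordering that puts it in standard form is (alpha_5, alpha_7, alpha_2, alpha_3, alpha_4, alpha_6, alpha_1). So the algebra is type B_7, i.e. so(15).

B_7 (so(15))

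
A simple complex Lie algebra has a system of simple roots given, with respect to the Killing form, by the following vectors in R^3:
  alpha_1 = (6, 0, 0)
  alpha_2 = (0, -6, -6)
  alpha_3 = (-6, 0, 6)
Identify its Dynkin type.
type B_3

Compute the Cartan integers a_ij = 2(alpha_i, alpha_j)/(alpha_j, alpha_j); the resulting 3x3 Cartan matrix is
[[2, 0, -1], [0, 2, -1], [-2, -1, 2]].
The roots have two lengths (squared-length ratio 2:1); the short ones are alpha_{1}. The associated Dynkin diagram is a chain of 3 nodes with a double edge at one end; the terminal node there is the unique short simple root (B_3), so the type is B_3 (the algebra so(7)).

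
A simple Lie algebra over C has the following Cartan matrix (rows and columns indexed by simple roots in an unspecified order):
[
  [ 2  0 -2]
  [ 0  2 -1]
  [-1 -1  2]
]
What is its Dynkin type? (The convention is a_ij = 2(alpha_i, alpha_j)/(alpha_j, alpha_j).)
The matrix has rank 3 with 2's on the diagonal. Reading the off-diagonal entries as Dynkin edges (a single edge where a_ij = a_ji = -1; a double or triple edge where a_ij * a_ji = 2 or 3), the diagram is a chain of 3 nodes with a double edge at one end; the terminal node there is the unique long simple root (C_3). One simple-root ordering that puts it in standard form is (alpha_2, alpha_3, alpha_1). So the algebra is type C_3, i.e. sp(6).

C_3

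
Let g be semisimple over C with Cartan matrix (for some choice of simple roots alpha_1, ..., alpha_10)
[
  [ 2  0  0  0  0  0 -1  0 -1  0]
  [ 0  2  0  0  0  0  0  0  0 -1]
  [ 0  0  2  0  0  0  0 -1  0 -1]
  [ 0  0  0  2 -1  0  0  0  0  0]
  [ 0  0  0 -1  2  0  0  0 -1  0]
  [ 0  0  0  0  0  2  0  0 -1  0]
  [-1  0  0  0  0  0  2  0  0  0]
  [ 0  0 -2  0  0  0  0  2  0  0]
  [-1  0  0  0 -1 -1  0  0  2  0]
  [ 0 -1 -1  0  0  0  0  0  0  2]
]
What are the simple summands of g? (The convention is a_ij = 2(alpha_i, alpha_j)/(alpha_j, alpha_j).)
The diagram associated to this matrix has two connected components: the simple roots {alpha_2, alpha_3, alpha_8, alpha_10} form a chain of 4 nodes with a double edge at one end; the terminal node there is the unique long simple root (C_4), and {alpha_1, alpha_4, alpha_5, alpha_6, alpha_7, alpha_9} form a chain of 5 nodes with one extra node attached to the third node from one end (E_6). A semisimple Lie algebra decomposes uniquely as the direct sum of simple ideals, one per connected component of its Dynkin diagram, so g ≅ C_4 ⊕ E_6 (dimension 36 + 78 = 114).

C_4 (sp(8)) + E_6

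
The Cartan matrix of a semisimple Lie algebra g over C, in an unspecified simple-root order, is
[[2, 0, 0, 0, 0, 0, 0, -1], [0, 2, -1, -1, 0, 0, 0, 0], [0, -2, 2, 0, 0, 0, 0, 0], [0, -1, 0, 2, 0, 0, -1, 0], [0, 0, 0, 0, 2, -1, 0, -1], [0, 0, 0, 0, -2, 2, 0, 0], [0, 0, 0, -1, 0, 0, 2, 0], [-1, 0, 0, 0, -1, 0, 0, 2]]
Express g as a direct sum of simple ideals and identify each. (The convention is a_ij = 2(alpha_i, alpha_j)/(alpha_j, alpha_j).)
The diagram associated to this matrix has two connected components: the simple roots {alpha_2, alpha_3, alpha_4, alpha_7} form a chain of 4 nodes with a double edge at one end; the terminal node there is the unique long simple root (C_4), and {alpha_1, alpha_5, alpha_6, alpha_8} form a chain of 4 nodes with a double edge at one end; the terminal node there is the unique long simple root (C_4). A semisimple Lie algebra decomposes uniquely as the direct sum of simple ideals, one per connected component of its Dynkin diagram, so g ≅ C_4 ⊕ C_4 (dimension 36 + 36 = 72).

type C_4 ⊕ type C_4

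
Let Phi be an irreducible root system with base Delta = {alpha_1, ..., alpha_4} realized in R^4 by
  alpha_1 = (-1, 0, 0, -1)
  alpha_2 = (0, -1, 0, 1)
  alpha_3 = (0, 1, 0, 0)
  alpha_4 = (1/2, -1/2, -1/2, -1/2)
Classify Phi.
Compute the Cartan integers a_ij = 2(alpha_i, alpha_j)/(alpha_j, alpha_j); the resulting 4x4 Cartan matrix is
[[2, -1, 0, 0], [-1, 2, -2, 0], [0, -1, 2, -1], [0, 0, -1, 2]].
The roots have two lengths (squared-length ratio 2:1); the short ones are alpha_{3,4}. The associated Dynkin diagram is a chain of 4 nodes with a double edge between the middle two (F_4), so the type is F_4.

F_4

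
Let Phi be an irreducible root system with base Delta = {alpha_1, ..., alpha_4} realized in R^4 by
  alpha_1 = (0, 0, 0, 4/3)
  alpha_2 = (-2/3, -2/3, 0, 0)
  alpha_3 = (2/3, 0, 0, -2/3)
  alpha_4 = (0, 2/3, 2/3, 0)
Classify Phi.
Compute the Cartan integers a_ij = 2(alpha_i, alpha_j)/(alpha_j, alpha_j); the resulting 4x4 Cartan matrix is
[[2, 0, -2, 0], [0, 2, -1, -1], [-1, -1, 2, 0], [0, -1, 0, 2]].
The roots have two lengths (squared-length ratio 2:1); the short ones are alpha_{2,3,4}. The associated Dynkin diagram is a chain of 4 nodes with a double edge at one end; the terminal node there is the unique long simple root (C_4), so the type is C_4 (the algebra sp(8)).

C4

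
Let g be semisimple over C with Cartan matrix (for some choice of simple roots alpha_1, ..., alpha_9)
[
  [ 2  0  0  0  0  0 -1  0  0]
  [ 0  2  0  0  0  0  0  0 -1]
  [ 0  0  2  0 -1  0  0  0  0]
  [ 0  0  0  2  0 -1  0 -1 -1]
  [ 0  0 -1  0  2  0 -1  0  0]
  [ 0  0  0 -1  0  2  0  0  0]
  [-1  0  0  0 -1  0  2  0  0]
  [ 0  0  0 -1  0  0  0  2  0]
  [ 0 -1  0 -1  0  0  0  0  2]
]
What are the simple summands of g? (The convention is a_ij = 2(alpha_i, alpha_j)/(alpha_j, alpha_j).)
A4 + D5

The diagram associated to this matrix has two connected components: the simple roots {alpha_1, alpha_3, alpha_5, alpha_7} form a chain of 4 nodes with single edges (A_4), and {alpha_2, alpha_4, alpha_6, alpha_8, alpha_9} form a chain of 3 nodes with a fork of two nodes at one end (D_5). A semisimple Lie algebra decomposes uniquely as the direct sum of simple ideals, one per connected component of its Dynkin diagram, so g ≅ A_4 ⊕ D_5 (dimension 24 + 45 = 69).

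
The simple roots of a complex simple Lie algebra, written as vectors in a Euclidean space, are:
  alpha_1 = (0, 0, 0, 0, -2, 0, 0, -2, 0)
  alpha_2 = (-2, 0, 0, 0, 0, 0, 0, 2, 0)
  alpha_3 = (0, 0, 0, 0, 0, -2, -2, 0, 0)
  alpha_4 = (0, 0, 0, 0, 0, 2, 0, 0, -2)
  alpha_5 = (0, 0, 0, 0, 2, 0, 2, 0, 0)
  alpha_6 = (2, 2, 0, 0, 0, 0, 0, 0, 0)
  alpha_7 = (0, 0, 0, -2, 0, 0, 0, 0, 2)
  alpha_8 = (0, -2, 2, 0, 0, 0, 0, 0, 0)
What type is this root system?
Compute the Cartan integers a_ij = 2(alpha_i, alpha_j)/(alpha_j, alpha_j); the resulting 8x8 Cartan matrix is
[[2, -1, 0, 0, -1, 0, 0, 0], [-1, 2, 0, 0, 0, -1, 0, 0], [0, 0, 2, -1, -1, 0, 0, 0], [0, 0, -1, 2, 0, 0, -1, 0], [-1, 0, -1, 0, 2, 0, 0, 0], [0, -1, 0, 0, 0, 2, 0, -1], [0, 0, 0, -1, 0, 0, 2, 0], [0, 0, 0, 0, 0, -1, 0, 2]].
All simple roots have the same length, so the diagram is simply laced. The associated Dynkin diagram is a chain of 8 nodes with single edges (A_8), so the type is A_8 (the algebra sl(9)).

A_8 (sl(9))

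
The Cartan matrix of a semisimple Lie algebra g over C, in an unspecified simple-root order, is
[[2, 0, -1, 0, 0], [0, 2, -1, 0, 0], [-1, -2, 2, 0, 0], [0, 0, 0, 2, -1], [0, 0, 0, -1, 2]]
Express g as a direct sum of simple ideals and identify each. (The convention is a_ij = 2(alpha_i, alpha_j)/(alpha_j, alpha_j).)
The diagram associated to this matrix has two connected components: the simple roots {alpha_4, alpha_5} form a chain of 2 nodes with single edges (A_2), and {alpha_1, alpha_2, alpha_3} form a chain of 3 nodes with a double edge at one end; the terminal node there is the unique short simple root (B_3). A semisimple Lie algebra decomposes uniquely as the direct sum of simple ideals, one per connected component of its Dynkin diagram, so g ≅ A_2 ⊕ B_3 (dimension 8 + 21 = 29).

A_2 (sl(3)) + B_3 (so(7))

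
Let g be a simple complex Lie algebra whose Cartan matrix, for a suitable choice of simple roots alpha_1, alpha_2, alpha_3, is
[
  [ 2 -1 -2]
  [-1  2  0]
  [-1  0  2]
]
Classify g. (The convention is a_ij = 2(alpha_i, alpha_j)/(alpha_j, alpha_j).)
The matrix has rank 3 with 2's on the diagonal. Reading the off-diagonal entries as Dynkin edges (a single edge where a_ij = a_ji = -1; a double or triple edge where a_ij * a_ji = 2 or 3), the diagram is a chain of 3 nodes with a double edge at one end; the terminal node there is the unique short simple root (B_3). One simple-root ordering that puts it in standard form is (alpha_2, alpha_1, alpha_3). So the algebra is type B_3, i.e. so(7).

type B_3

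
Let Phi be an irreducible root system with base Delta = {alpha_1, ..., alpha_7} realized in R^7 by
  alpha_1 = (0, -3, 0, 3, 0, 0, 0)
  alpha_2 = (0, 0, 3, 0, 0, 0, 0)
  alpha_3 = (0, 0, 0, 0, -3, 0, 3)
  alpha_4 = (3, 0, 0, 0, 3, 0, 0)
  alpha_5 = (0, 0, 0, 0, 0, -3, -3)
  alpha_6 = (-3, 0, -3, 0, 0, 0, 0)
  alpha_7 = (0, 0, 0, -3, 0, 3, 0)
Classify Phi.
Compute the Cartan integers a_ij = 2(alpha_i, alpha_j)/(alpha_j, alpha_j); the resulting 7x7 Cartan matrix is
[[2, 0, 0, 0, 0, 0, -1], [0, 2, 0, 0, 0, -1, 0], [0, 0, 2, -1, -1, 0, 0], [0, 0, -1, 2, 0, -1, 0], [0, 0, -1, 0, 2, 0, -1], [0, -2, 0, -1, 0, 2, 0], [-1, 0, 0, 0, -1, 0, 2]].
The roots have two lengths (squared-length ratio 2:1); the short ones are alpha_{2}. The associated Dynkin diagram is a chain of 7 nodes with a double edge at one end; the terminal node there is the unique short simple root (B_7), so the type is B_7 (the algebra so(15)).

type B_7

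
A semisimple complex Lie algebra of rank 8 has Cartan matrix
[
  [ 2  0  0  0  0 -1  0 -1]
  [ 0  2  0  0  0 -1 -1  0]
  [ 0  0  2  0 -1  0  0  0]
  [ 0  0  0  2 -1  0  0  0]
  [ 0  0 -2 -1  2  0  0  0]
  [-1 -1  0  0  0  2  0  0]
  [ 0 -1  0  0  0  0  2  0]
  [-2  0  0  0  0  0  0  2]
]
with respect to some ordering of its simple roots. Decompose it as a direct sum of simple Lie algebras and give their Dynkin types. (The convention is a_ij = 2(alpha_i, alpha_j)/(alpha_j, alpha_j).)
The diagram associated to this matrix has two connected components: the simple roots {alpha_3, alpha_4, alpha_5} form a chain of 3 nodes with a double edge at one end; the terminal node there is the unique short simple root (B_3), and {alpha_1, alpha_2, alpha_6, alpha_7, alpha_8} form a chain of 5 nodes with a double edge at one end; the terminal node there is the unique long simple root (C_5). A semisimple Lie algebra decomposes uniquely as the direct sum of simple ideals, one per connected component of its Dynkin diagram, so g ≅ B_3 ⊕ C_5 (dimension 21 + 55 = 76).

B_3 ⊕ C_5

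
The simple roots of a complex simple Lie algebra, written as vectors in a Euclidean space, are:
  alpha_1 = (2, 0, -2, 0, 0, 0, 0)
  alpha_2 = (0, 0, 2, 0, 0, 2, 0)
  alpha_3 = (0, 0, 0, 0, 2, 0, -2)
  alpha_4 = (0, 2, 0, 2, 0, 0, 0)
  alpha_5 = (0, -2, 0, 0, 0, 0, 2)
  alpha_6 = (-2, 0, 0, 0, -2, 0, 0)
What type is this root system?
Compute the Cartan integers a_ij = 2(alpha_i, alpha_j)/(alpha_j, alpha_j); the resulting 6x6 Cartan matrix is
[[2, -1, 0, 0, 0, -1], [-1, 2, 0, 0, 0, 0], [0, 0, 2, 0, -1, -1], [0, 0, 0, 2, -1, 0], [0, 0, -1, -1, 2, 0], [-1, 0, -1, 0, 0, 2]].
All simple roots have the same length, so the diagram is simply laced. The associated Dynkin diagram is a chain of 6 nodes with single edges (A_6), so the type is A_6 (the algebra sl(7)).

A_6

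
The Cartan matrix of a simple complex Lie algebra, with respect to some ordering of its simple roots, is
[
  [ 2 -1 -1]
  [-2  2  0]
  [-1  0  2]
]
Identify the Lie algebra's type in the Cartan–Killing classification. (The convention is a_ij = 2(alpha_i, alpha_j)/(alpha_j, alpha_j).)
C_3 (sp(6))

The matrix has rank 3 with 2's on the diagonal. Reading the off-diagonal entries as Dynkin edges (a single edge where a_ij = a_ji = -1; a double or triple edge where a_ij * a_ji = 2 or 3), the diagram is a chain of 3 nodes with a double edge at one end; the terminal node there is the unique long simple root (C_3). One simple-root ordering that puts it in standard form is (alpha_3, alpha_1, alpha_2). So the algebra is type C_3, i.e. sp(6).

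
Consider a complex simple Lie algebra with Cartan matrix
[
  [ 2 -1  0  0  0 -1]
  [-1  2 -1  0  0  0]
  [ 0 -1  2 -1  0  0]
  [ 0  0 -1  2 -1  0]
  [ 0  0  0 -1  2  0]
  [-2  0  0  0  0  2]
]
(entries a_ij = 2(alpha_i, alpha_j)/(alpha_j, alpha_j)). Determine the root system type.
C_6 (sp(12))

The matrix has rank 6 with 2's on the diagonal. Reading the off-diagonal entries as Dynkin edges (a single edge where a_ij = a_ji = -1; a double or triple edge where a_ij * a_ji = 2 or 3), the diagram is a chain of 6 nodes with a double edge at one end; the terminal node there is the unique long simple root (C_6). One simple-root ordering that puts it in standard form is (alpha_5, alpha_4, alpha_3, alpha_2, alpha_1, alpha_6). So the algebra is type C_6, i.e. sp(12).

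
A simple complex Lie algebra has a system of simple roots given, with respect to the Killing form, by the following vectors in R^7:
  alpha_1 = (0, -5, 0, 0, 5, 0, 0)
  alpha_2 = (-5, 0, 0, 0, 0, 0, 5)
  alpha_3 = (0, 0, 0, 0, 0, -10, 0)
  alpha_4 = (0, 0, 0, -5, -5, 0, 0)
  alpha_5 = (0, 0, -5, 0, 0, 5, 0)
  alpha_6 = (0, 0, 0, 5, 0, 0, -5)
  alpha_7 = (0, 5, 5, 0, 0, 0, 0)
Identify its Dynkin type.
Compute the Cartan integers a_ij = 2(alpha_i, alpha_j)/(alpha_j, alpha_j); the resulting 7x7 Cartan matrix is
[[2, 0, 0, -1, 0, 0, -1], [0, 2, 0, 0, 0, -1, 0], [0, 0, 2, 0, -2, 0, 0], [-1, 0, 0, 2, 0, -1, 0], [0, 0, -1, 0, 2, 0, -1], [0, -1, 0, -1, 0, 2, 0], [-1, 0, 0, 0, -1, 0, 2]].
The roots have two lengths (squared-length ratio 2:1); the short ones are alpha_{1,2,4,5,6,7}. The associated Dynkin diagram is a chain of 7 nodes with a double edge at one end; the terminal node there is the unique long simple root (C_7), so the type is C_7 (the algebra sp(14)).

type C_7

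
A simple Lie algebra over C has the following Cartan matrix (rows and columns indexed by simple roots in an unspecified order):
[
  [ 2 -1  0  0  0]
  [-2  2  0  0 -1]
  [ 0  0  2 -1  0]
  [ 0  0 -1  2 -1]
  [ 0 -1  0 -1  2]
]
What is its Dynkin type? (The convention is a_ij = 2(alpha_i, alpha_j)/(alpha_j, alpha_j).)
B_5

The matrix has rank 5 with 2's on the diagonal. Reading the off-diagonal entries as Dynkin edges (a single edge where a_ij = a_ji = -1; a double or triple edge where a_ij * a_ji = 2 or 3), the diagram is a chain of 5 nodes with a double edge at one end; the terminal node there is the unique short simple root (B_5). One simple-root ordering that puts it in standard form is (alpha_3, alpha_4, alpha_5, alpha_2, alpha_1). So the algebra is type B_5, i.e. so(11).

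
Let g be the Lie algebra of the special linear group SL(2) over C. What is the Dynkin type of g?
This is sl(2), which has dimension 2^2 - 1 = 3 and rank 2 - 1 = 1 (a Cartan subalgebra is the diagonal traceless matrices). In the classification of classical Lie algebras, the special linear algebra sl(n+1) has type A_n; here n = 1, so the Dynkin diagram is a chain of 1 nodes with single edges (A_1). Hence the type is A_1.

type A_1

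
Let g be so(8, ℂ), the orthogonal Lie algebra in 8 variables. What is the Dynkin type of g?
This is so(8) with 8 even, which has dimension 8(8-1)/2 = 28 and rank 8/2 = 4. In the classification of classical Lie algebras, the orthogonal algebra so(2n) in an even number of variables has type D_n; here n = 4, so the Dynkin diagram is a chain of 2 nodes with a fork of two nodes at one end (D_4). Hence the type is D_4.

type D_4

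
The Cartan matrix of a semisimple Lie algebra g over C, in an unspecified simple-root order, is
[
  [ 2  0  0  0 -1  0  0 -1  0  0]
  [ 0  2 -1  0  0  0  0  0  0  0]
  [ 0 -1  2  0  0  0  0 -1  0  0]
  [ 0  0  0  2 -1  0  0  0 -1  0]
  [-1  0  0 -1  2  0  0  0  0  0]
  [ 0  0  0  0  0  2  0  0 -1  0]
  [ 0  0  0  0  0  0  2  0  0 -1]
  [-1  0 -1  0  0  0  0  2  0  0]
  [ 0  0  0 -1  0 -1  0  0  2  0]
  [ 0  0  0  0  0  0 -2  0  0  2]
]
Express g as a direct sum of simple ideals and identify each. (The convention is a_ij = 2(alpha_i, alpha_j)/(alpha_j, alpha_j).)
The diagram associated to this matrix has two connected components: the simple roots {alpha_1, alpha_2, alpha_3, alpha_4, alpha_5, alpha_6, alpha_8, alpha_9} form a chain of 8 nodes with single edges (A_8), and {alpha_7, alpha_10} form a chain of 2 nodes with a double edge at one end; the terminal node there is the unique short simple root (B_2). A semisimple Lie algebra decomposes uniquely as the direct sum of simple ideals, one per connected component of its Dynkin diagram, so g ≅ A_8 ⊕ B_2 (dimension 80 + 10 = 90).

A_8 (sl(9)) ⊕ B_2 (so(5))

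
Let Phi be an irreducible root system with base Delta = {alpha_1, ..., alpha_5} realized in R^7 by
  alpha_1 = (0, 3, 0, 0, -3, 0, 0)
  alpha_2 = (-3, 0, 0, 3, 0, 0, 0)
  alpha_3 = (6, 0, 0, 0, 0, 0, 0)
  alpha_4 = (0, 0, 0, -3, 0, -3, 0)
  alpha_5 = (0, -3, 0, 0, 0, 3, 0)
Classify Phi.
C_5 (sp(10))

Compute the Cartan integers a_ij = 2(alpha_i, alpha_j)/(alpha_j, alpha_j); the resulting 5x5 Cartan matrix is
[[2, 0, 0, 0, -1], [0, 2, -1, -1, 0], [0, -2, 2, 0, 0], [0, -1, 0, 2, -1], [-1, 0, 0, -1, 2]].
The roots have two lengths (squared-length ratio 2:1); the short ones are alpha_{1,2,4,5}. The associated Dynkin diagram is a chain of 5 nodes with a double edge at one end; the terminal node there is the unique long simple root (C_5), so the type is C_5 (the algebra sp(10)).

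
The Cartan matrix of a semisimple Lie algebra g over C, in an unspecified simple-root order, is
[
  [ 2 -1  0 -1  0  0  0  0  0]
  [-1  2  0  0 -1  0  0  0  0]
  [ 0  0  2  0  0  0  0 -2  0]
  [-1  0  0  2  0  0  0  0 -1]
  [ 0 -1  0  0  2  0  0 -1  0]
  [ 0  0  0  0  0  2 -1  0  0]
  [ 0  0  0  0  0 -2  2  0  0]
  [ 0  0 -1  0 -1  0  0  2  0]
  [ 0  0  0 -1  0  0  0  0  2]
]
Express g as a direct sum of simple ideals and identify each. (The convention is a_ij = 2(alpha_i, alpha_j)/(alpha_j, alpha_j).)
B2 + C7

The diagram associated to this matrix has two connected components: the simple roots {alpha_6, alpha_7} form a chain of 2 nodes with a double edge at one end; the terminal node there is the unique short simple root (B_2), and {alpha_1, alpha_2, alpha_3, alpha_4, alpha_5, alpha_8, alpha_9} form a chain of 7 nodes with a double edge at one end; the terminal node there is the unique long simple root (C_7). A semisimple Lie algebra decomposes uniquely as the direct sum of simple ideals, one per connected component of its Dynkin diagram, so g ≅ B_2 ⊕ C_7 (dimension 10 + 105 = 115).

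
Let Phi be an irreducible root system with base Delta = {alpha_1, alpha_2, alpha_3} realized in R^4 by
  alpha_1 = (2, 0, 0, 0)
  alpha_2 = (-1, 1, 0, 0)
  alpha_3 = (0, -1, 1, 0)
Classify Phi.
Compute the Cartan integers a_ij = 2(alpha_i, alpha_j)/(alpha_j, alpha_j); the resulting 3x3 Cartan matrix is
[[2, -2, 0], [-1, 2, -1], [0, -1, 2]].
The roots have two lengths (squared-length ratio 2:1); the short ones are alpha_{2,3}. The associated Dynkin diagram is a chain of 3 nodes with a double edge at one end; the terminal node there is the unique long simple root (C_3), so the type is C_3 (the algebra sp(6)).

type C_3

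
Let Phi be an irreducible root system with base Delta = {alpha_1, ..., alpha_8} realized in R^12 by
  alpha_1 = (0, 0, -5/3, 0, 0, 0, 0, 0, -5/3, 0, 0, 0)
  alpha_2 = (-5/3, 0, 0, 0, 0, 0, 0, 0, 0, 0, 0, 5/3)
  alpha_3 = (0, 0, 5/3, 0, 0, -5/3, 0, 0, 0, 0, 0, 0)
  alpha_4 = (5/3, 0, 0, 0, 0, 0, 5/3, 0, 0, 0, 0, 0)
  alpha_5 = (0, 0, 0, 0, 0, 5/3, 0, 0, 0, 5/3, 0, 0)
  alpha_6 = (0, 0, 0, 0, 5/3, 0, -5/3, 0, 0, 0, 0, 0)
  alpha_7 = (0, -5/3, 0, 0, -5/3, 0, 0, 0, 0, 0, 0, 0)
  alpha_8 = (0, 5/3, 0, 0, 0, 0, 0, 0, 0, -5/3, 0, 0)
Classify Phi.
A8

Compute the Cartan integers a_ij = 2(alpha_i, alpha_j)/(alpha_j, alpha_j); the resulting 8x8 Cartan matrix is
[[2, 0, -1, 0, 0, 0, 0, 0], [0, 2, 0, -1, 0, 0, 0, 0], [-1, 0, 2, 0, -1, 0, 0, 0], [0, -1, 0, 2, 0, -1, 0, 0], [0, 0, -1, 0, 2, 0, 0, -1], [0, 0, 0, -1, 0, 2, -1, 0], [0, 0, 0, 0, 0, -1, 2, -1], [0, 0, 0, 0, -1, 0, -1, 2]].
All simple roots have the same length, so the diagram is simply laced. The associated Dynkin diagram is a chain of 8 nodes with single edges (A_8), so the type is A_8 (the algebra sl(9)).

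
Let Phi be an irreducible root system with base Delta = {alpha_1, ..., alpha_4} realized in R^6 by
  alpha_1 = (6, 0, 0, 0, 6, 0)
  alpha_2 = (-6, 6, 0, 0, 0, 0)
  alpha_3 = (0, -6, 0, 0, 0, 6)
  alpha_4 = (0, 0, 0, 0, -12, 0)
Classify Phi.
C4

Compute the Cartan integers a_ij = 2(alpha_i, alpha_j)/(alpha_j, alpha_j); the resulting 4x4 Cartan matrix is
[[2, -1, 0, -1], [-1, 2, -1, 0], [0, -1, 2, 0], [-2, 0, 0, 2]].
The roots have two lengths (squared-length ratio 2:1); the short ones are alpha_{1,2,3}. The associated Dynkin diagram is a chain of 4 nodes with a double edge at one end; the terminal node there is the unique long simple root (C_4), so the type is C_4 (the algebra sp(8)).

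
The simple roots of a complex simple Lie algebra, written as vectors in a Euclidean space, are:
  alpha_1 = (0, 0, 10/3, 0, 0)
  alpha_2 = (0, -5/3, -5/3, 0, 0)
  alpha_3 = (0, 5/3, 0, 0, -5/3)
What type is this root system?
C3

Compute the Cartan integers a_ij = 2(alpha_i, alpha_j)/(alpha_j, alpha_j); the resulting 3x3 Cartan matrix is
[[2, -2, 0], [-1, 2, -1], [0, -1, 2]].
The roots have two lengths (squared-length ratio 2:1); the short ones are alpha_{2,3}. The associated Dynkin diagram is a chain of 3 nodes with a double edge at one end; the terminal node there is the unique long simple root (C_3), so the type is C_3 (the algebra sp(6)).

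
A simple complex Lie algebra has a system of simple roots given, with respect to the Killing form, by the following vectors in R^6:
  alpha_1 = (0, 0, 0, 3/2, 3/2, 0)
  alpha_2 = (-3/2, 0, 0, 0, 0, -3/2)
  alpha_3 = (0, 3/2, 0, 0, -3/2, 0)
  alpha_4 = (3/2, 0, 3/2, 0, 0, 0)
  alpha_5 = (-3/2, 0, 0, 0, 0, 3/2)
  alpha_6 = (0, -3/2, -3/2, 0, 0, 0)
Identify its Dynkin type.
Compute the Cartan integers a_ij = 2(alpha_i, alpha_j)/(alpha_j, alpha_j); the resulting 6x6 Cartan matrix is
[[2, 0, -1, 0, 0, 0], [0, 2, 0, -1, 0, 0], [-1, 0, 2, 0, 0, -1], [0, -1, 0, 2, -1, -1], [0, 0, 0, -1, 2, 0], [0, 0, -1, -1, 0, 2]].
All simple roots have the same length, so the diagram is simply laced. The associated Dynkin diagram is a chain of 4 nodes with a fork of two nodes at one end (D_6), so the type is D_6 (the algebra so(12)).

D_6 (so(12))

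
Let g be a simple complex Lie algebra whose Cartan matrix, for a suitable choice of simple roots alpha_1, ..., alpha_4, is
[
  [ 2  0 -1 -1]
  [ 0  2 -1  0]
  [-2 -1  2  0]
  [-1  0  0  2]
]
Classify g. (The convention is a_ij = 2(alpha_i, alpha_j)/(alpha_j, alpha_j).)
type F_4

The matrix has rank 4 with 2's on the diagonal. Reading the off-diagonal entries as Dynkin edges (a single edge where a_ij = a_ji = -1; a double or triple edge where a_ij * a_ji = 2 or 3), the diagram is a chain of 4 nodes with a double edge between the middle two (F_4). One simple-root ordering that puts it in standard form is (alpha_2, alpha_3, alpha_1, alpha_4). So the algebra is type F_4.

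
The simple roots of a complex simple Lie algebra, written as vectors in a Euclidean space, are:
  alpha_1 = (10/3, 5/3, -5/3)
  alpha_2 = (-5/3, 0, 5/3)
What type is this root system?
Compute the Cartan integers a_ij = 2(alpha_i, alpha_j)/(alpha_j, alpha_j); the resulting 2x2 Cartan matrix is
[[2, -3], [-1, 2]].
The roots have two lengths (squared-length ratio 3:1); the short ones are alpha_{2}. The associated Dynkin diagram is two nodes joined by a triple edge (G_2), so the type is G_2.

G_2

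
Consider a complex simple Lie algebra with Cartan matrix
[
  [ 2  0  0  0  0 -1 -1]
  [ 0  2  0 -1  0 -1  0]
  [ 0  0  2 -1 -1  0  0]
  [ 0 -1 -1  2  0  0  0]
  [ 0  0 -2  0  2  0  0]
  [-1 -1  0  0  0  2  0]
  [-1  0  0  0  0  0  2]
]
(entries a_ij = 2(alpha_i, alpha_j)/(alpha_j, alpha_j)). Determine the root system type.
C_7

The matrix has rank 7 with 2's on the diagonal. Reading the off-diagonal entries as Dynkin edges (a single edge where a_ij = a_ji = -1; a double or triple edge where a_ij * a_ji = 2 or 3), the diagram is a chain of 7 nodes with a double edge at one end; the terminal node there is the unique long simple root (C_7). One simple-root ordering that puts it in standard form is (alpha_7, alpha_1, alpha_6, alpha_2, alpha_4, alpha_3, alpha_5). So the algebra is type C_7, i.e. sp(14).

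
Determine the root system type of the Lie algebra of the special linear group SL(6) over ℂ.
type A_5

This is sl(6), which has dimension 6^2 - 1 = 35 and rank 6 - 1 = 5 (a Cartan subalgebra is the diagonal traceless matrices). In the classification of classical Lie algebras, the special linear algebra sl(n+1) has type A_n; here n = 5, so the Dynkin diagram is a chain of 5 nodes with single edges (A_5). Hence the type is A_5.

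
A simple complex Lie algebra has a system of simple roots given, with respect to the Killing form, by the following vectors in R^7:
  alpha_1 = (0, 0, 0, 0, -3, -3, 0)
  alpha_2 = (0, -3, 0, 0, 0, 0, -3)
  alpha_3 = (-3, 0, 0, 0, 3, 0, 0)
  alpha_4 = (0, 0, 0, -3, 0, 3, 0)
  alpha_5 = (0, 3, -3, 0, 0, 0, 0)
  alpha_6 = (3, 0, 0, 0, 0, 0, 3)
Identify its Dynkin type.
Compute the Cartan integers a_ij = 2(alpha_i, alpha_j)/(alpha_j, alpha_j); the resulting 6x6 Cartan matrix is
[[2, 0, -1, -1, 0, 0], [0, 2, 0, 0, -1, -1], [-1, 0, 2, 0, 0, -1], [-1, 0, 0, 2, 0, 0], [0, -1, 0, 0, 2, 0], [0, -1, -1, 0, 0, 2]].
All simple roots have the same length, so the diagram is simply laced. The associated Dynkin diagram is a chain of 6 nodes with single edges (A_6), so the type is A_6 (the algebra sl(7)).

A_6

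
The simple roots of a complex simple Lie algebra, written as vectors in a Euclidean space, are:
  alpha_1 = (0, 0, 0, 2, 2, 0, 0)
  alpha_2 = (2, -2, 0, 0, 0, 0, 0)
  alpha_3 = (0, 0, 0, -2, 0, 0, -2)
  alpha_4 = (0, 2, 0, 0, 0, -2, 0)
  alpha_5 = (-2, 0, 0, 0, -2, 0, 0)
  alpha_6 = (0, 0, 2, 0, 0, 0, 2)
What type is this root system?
A_6

Compute the Cartan integers a_ij = 2(alpha_i, alpha_j)/(alpha_j, alpha_j); the resulting 6x6 Cartan matrix is
[[2, 0, -1, 0, -1, 0], [0, 2, 0, -1, -1, 0], [-1, 0, 2, 0, 0, -1], [0, -1, 0, 2, 0, 0], [-1, -1, 0, 0, 2, 0], [0, 0, -1, 0, 0, 2]].
All simple roots have the same length, so the diagram is simply laced. The associated Dynkin diagram is a chain of 6 nodes with single edges (A_6), so the type is A_6 (the algebra sl(7)).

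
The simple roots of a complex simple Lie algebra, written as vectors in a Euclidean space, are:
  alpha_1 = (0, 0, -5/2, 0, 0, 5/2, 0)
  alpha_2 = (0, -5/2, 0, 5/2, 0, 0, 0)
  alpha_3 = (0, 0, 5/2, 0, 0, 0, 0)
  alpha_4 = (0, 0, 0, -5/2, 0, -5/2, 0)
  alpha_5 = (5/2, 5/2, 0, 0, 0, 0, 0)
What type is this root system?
B5

Compute the Cartan integers a_ij = 2(alpha_i, alpha_j)/(alpha_j, alpha_j); the resulting 5x5 Cartan matrix is
[[2, 0, -2, -1, 0], [0, 2, 0, -1, -1], [-1, 0, 2, 0, 0], [-1, -1, 0, 2, 0], [0, -1, 0, 0, 2]].
The roots have two lengths (squared-length ratio 2:1); the short ones are alpha_{3}. The associated Dynkin diagram is a chain of 5 nodes with a double edge at one end; the terminal node there is the unique short simple root (B_5), so the type is B_5 (the algebra so(11)).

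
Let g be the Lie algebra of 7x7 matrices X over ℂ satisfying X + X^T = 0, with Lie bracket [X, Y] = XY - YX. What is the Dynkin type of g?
This is so(7) with 7 odd, which has dimension 7(7-1)/2 = 21 and rank (7-1)/2 = 3. In the classification of classical Lie algebras, the orthogonal algebra so(2n+1) in an odd number of variables has type B_n; here n = 3, so the Dynkin diagram is a chain of 3 nodes with a double edge at one end; the terminal node there is the unique short simple root (B_3). Hence the type is B_3.

B_3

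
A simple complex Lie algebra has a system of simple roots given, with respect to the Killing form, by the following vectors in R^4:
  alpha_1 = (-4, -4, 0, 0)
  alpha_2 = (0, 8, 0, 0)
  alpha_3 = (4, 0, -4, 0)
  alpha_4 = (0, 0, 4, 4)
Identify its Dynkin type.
Compute the Cartan integers a_ij = 2(alpha_i, alpha_j)/(alpha_j, alpha_j); the resulting 4x4 Cartan matrix is
[[2, -1, -1, 0], [-2, 2, 0, 0], [-1, 0, 2, -1], [0, 0, -1, 2]].
The roots have two lengths (squared-length ratio 2:1); the short ones are alpha_{1,3,4}. The associated Dynkin diagram is a chain of 4 nodes with a double edge at one end; the terminal node there is the unique long simple root (C_4), so the type is C_4 (the algebra sp(8)).

C_4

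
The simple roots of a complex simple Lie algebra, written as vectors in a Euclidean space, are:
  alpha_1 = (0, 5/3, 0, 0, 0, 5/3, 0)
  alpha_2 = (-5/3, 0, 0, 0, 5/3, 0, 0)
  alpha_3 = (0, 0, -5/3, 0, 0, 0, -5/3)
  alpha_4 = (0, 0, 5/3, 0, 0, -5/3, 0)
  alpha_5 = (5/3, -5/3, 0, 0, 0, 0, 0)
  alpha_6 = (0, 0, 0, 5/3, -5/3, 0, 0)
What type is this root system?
Compute the Cartan integers a_ij = 2(alpha_i, alpha_j)/(alpha_j, alpha_j); the resulting 6x6 Cartan matrix is
[[2, 0, 0, -1, -1, 0], [0, 2, 0, 0, -1, -1], [0, 0, 2, -1, 0, 0], [-1, 0, -1, 2, 0, 0], [-1, -1, 0, 0, 2, 0], [0, -1, 0, 0, 0, 2]].
All simple roots have the same length, so the diagram is simply laced. The associated Dynkin diagram is a chain of 6 nodes with single edges (A_6), so the type is A_6 (the algebra sl(7)).

A6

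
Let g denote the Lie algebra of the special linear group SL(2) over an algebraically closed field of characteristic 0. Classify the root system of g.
This is sl(2), which has dimension 2^2 - 1 = 3 and rank 2 - 1 = 1 (a Cartan subalgebra is the diagonal traceless matrices). In the classification of classical Lie algebras, the special linear algebra sl(n+1) has type A_n; here n = 1, so the Dynkin diagram is a chain of 1 nodes with single edges (A_1). Hence the type is A_1.

A1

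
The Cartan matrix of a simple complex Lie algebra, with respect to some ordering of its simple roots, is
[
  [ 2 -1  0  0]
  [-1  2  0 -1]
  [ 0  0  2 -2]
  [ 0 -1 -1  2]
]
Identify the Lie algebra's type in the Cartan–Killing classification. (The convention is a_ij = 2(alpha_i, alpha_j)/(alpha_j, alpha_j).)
The matrix has rank 4 with 2's on the diagonal. Reading the off-diagonal entries as Dynkin edges (a single edge where a_ij = a_ji = -1; a double or triple edge where a_ij * a_ji = 2 or 3), the diagram is a chain of 4 nodes with a double edge at one end; the terminal node there is the unique long simple root (C_4). One simple-root ordering that puts it in standard form is (alpha_1, alpha_2, alpha_4, alpha_3). So the algebra is type C_4, i.e. sp(8).

C_4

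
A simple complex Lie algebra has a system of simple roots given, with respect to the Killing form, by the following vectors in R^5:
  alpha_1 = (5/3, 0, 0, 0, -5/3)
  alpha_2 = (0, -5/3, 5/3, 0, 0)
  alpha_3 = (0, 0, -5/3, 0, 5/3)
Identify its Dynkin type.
A_3 (sl(4))

Compute the Cartan integers a_ij = 2(alpha_i, alpha_j)/(alpha_j, alpha_j); the resulting 3x3 Cartan matrix is
[[2, 0, -1], [0, 2, -1], [-1, -1, 2]].
All simple roots have the same length, so the diagram is simply laced. The associated Dynkin diagram is a chain of 3 nodes with single edges (A_3), so the type is A_3 (the algebra sl(4)).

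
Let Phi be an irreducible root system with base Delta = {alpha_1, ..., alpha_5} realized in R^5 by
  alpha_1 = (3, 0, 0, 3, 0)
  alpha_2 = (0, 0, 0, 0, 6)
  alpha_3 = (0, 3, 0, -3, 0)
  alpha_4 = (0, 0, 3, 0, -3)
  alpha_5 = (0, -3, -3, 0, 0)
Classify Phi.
Compute the Cartan integers a_ij = 2(alpha_i, alpha_j)/(alpha_j, alpha_j); the resulting 5x5 Cartan matrix is
[[2, 0, -1, 0, 0], [0, 2, 0, -2, 0], [-1, 0, 2, 0, -1], [0, -1, 0, 2, -1], [0, 0, -1, -1, 2]].
The roots have two lengths (squared-length ratio 2:1); the short ones are alpha_{1,3,4,5}. The associated Dynkin diagram is a chain of 5 nodes with a double edge at one end; the terminal node there is the unique long simple root (C_5), so the type is C_5 (the algebra sp(10)).

C_5 (sp(10))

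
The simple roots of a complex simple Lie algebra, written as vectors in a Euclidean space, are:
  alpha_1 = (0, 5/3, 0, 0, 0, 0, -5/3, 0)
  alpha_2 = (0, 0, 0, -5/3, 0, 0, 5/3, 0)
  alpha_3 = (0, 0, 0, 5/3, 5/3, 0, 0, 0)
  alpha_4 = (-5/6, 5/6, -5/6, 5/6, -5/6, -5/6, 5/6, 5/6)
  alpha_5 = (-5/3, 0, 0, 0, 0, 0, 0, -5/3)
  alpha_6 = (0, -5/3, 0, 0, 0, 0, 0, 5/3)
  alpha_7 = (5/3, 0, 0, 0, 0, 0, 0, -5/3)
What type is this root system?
Compute the Cartan integers a_ij = 2(alpha_i, alpha_j)/(alpha_j, alpha_j); the resulting 7x7 Cartan matrix is
[[2, -1, 0, 0, 0, -1, 0], [-1, 2, -1, 0, 0, 0, 0], [0, -1, 2, 0, 0, 0, 0], [0, 0, 0, 2, 0, 0, -1], [0, 0, 0, 0, 2, -1, 0], [-1, 0, 0, 0, -1, 2, -1], [0, 0, 0, -1, 0, -1, 2]].
All simple roots have the same length, so the diagram is simply laced. The associated Dynkin diagram is a chain of 6 nodes with one extra node attached to the third node from one end (E_7), so the type is E_7.

E7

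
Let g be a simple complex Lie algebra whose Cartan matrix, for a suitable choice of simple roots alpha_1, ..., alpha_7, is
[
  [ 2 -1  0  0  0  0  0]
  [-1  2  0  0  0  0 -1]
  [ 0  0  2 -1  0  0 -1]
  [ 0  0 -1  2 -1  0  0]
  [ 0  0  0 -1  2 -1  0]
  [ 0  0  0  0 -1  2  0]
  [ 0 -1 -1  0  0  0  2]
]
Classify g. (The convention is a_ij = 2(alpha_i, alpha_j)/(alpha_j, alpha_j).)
The matrix has rank 7 with 2's on the diagonal. Reading the off-diagonal entries as Dynkin edges (a single edge where a_ij = a_ji = -1; a double or triple edge where a_ij * a_ji = 2 or 3), the diagram is a chain of 7 nodes with single edges (A_7). One simple-root ordering that puts it in standard form is (alpha_1, alpha_2, alpha_7, alpha_3, alpha_4, alpha_5, alpha_6). So the algebra is type A_7, i.e. sl(8).

type A_7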